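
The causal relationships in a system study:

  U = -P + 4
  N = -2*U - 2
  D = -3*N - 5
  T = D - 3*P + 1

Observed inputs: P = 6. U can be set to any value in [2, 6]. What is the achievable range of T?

-4 to 20

Intervening on U fixes its value directly, overriding its dependence on P.
Substituting into the D equation gives D = 6*U + 1.
Substituting into the T equation gives T = 6*U - 16.
Linear in U, so extremes are at the endpoints: U = 2 gives T = -4; U = 6 gives T = 20.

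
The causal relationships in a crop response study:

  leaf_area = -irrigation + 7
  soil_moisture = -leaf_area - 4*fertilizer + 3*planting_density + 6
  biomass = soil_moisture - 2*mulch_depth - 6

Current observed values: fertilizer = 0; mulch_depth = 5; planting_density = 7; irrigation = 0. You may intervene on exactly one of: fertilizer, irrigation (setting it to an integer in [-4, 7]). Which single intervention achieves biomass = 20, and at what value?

Intervening on fertilizer: with other inputs at their observed values, biomass = -4*fertilizer + 4. Solving for 20 gives fertilizer = -4, within [-4, 7].
Intervening on irrigation: biomass = irrigation + 4. Reaching 20 requires irrigation = 16, outside [-4, 7].

set fertilizer = -4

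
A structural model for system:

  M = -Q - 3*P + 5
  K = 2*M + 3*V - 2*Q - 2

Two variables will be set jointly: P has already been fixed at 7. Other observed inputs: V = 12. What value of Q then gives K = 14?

Q = -3

With P held at 7:
Substituting into the M equation gives M = -Q - 16.
Substituting into the K equation gives K = -4*Q + 2.
Solve -4*Q + 2 = 14: Q = (14 - 2) / -4 = -3.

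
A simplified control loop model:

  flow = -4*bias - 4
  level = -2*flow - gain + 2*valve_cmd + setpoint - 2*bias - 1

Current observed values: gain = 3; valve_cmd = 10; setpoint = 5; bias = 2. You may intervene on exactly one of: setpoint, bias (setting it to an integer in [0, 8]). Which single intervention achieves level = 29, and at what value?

set bias = 0

Intervening on setpoint: level = setpoint + 36. Reaching 29 requires setpoint = -7, outside [0, 8].
Intervening on bias: with other inputs at their observed values, level = 6*bias + 29. Solving for 29 gives bias = 0, within [0, 8].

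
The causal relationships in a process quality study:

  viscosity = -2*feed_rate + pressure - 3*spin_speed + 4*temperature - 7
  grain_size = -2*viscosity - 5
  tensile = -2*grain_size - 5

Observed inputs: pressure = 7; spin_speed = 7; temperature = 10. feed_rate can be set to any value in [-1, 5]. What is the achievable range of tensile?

41 to 89

Substituting into the viscosity equation gives viscosity = -2*feed_rate + 19.
Substituting into the grain_size equation gives grain_size = 4*feed_rate - 43.
This gives tensile = -8*feed_rate + 81.
Linear in feed_rate, so extremes are at the endpoints: feed_rate = -1 gives tensile = 89; feed_rate = 5 gives tensile = 41.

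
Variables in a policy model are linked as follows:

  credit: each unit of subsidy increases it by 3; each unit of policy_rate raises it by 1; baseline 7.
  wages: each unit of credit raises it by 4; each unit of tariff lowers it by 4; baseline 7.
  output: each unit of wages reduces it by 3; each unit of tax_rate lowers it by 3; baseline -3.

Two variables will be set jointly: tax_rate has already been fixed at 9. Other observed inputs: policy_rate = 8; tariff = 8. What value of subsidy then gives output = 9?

subsidy = -4

With tax_rate held at 9:
Substituting into the credit equation gives credit = 3*subsidy + 15.
Substituting into the wages equation gives wages = 12*subsidy + 35.
Substituting into the output equation gives output = -36*subsidy - 135.
Solve -36*subsidy - 135 = 9: subsidy = (9 + 135) / -36 = -4.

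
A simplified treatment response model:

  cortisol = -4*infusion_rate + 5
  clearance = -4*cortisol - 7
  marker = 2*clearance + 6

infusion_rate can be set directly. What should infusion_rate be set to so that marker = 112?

infusion_rate = 5

Substituting into the clearance equation gives clearance = 16*infusion_rate - 27.
Substituting into the marker equation gives marker = 32*infusion_rate - 48.
Solve 32*infusion_rate - 48 = 112: infusion_rate = (112 + 48) / 32 = 5.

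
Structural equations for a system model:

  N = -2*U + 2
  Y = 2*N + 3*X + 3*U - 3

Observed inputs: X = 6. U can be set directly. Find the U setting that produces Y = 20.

U = -1

Substituting into the Y equation gives Y = -U + 19.
Solve -U + 19 = 20: U = (20 - 19) / -1 = -1.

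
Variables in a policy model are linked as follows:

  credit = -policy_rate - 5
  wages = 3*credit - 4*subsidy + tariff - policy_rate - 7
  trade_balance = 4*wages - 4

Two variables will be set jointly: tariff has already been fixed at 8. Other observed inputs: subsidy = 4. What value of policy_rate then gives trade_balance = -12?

policy_rate = -7

With tariff held at 8:
Substituting into the wages equation gives wages = -4*policy_rate - 30.
This gives trade_balance = -16*policy_rate - 124.
Solve -16*policy_rate - 124 = -12: policy_rate = (-12 + 124) / -16 = -7.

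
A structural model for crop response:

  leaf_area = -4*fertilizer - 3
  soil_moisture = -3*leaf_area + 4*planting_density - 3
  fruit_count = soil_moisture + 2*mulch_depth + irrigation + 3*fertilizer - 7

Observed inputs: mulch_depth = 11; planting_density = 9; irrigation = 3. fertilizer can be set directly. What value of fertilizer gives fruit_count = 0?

fertilizer = -4

Substituting into the soil_moisture equation gives soil_moisture = 12*fertilizer + 42.
Substituting into the fruit_count equation gives fruit_count = 15*fertilizer + 60.
Solve 15*fertilizer + 60 = 0: fertilizer = (0 - 60) / 15 = -4.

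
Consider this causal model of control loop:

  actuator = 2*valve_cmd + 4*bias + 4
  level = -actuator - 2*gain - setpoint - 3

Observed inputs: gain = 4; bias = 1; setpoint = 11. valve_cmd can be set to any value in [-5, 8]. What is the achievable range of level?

-46 to -20

Substituting into the actuator equation gives actuator = 2*valve_cmd + 8.
Substituting into the level equation gives level = -2*valve_cmd - 30.
Linear in valve_cmd, so extremes are at the endpoints: valve_cmd = -5 gives level = -20; valve_cmd = 8 gives level = -46.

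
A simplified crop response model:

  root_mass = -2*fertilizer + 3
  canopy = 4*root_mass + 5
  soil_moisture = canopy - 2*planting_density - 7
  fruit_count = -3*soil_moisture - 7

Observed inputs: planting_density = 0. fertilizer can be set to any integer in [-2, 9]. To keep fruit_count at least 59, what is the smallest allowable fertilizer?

Substituting into the canopy equation gives canopy = -8*fertilizer + 17.
Substituting into the soil_moisture equation gives soil_moisture = -8*fertilizer + 10.
Substituting into the fruit_count equation gives fruit_count = 24*fertilizer - 37.
Require 24*fertilizer - 37 ≥ 59, so fertilizer ≥ 4.
The smallest integer in [-2, 9] satisfying this is 4.

fertilizer = 4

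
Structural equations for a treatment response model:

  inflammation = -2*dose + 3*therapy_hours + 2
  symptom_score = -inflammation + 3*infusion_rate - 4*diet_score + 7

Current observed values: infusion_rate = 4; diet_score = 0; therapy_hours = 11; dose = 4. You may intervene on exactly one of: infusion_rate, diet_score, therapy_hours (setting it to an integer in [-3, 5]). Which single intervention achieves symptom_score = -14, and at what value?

Intervening on infusion_rate: with other inputs at their observed values, symptom_score = 3*infusion_rate - 20. Solving for -14 gives infusion_rate = 2, within [-3, 5].
Intervening on diet_score: symptom_score = -4*diet_score - 8. Reaching -14 requires diet_score = 3/2, not an integer.
Intervening on therapy_hours: symptom_score = -3*therapy_hours + 25. Reaching -14 requires therapy_hours = 13, outside [-3, 5].

set infusion_rate = 2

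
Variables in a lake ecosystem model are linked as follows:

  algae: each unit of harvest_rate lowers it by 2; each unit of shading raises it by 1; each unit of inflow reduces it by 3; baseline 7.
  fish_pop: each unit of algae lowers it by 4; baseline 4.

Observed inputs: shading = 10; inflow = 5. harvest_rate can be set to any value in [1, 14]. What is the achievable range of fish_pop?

4 to 108

Substituting into the algae equation gives algae = -2*harvest_rate + 2.
Substituting into the fish_pop equation gives fish_pop = 8*harvest_rate - 4.
Linear in harvest_rate, so extremes are at the endpoints: harvest_rate = 1 gives fish_pop = 4; harvest_rate = 14 gives fish_pop = 108.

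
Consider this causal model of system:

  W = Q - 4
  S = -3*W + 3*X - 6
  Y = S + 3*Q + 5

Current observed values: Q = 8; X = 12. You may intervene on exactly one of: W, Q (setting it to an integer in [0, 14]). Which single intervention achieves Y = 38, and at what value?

set W = 7

Intervening on W: with other inputs at their observed values, Y = -3*W + 59. Solving for 38 gives W = 7, within [0, 14].
Intervening on Q: the paths from Q to Y cancel (net effect zero), leaving Y = 47; 38 is unreachable this way.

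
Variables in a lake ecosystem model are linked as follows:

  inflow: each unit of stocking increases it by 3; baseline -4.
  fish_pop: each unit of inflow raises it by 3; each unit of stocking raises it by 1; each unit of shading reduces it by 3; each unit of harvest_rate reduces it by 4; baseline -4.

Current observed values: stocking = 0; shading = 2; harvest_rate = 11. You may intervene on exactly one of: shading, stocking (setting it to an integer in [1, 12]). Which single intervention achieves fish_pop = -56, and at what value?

set stocking = 1

Intervening on shading: fish_pop = -3*shading - 60. Reaching -56 requires shading = -4/3, not an integer.
Intervening on stocking: with other inputs at their observed values, fish_pop = 10*stocking - 66. Solving for -56 gives stocking = 1, within [1, 12].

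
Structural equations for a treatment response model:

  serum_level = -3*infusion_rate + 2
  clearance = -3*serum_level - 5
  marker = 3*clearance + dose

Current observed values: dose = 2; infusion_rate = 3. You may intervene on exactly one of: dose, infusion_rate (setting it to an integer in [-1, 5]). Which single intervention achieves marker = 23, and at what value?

set infusion_rate = 2

Intervening on dose: marker = dose + 48. Reaching 23 requires dose = -25, outside [-1, 5].
Intervening on infusion_rate: with other inputs at their observed values, marker = 27*infusion_rate - 31. Solving for 23 gives infusion_rate = 2, within [-1, 5].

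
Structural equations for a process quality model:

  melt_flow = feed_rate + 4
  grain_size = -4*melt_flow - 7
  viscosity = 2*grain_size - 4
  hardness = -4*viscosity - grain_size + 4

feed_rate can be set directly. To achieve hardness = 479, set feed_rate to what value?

Substituting into the grain_size equation gives grain_size = -4*feed_rate - 23.
Substituting into the viscosity equation gives viscosity = -8*feed_rate - 50.
Substituting into the hardness equation gives hardness = 36*feed_rate + 227.
Solve 36*feed_rate + 227 = 479: feed_rate = (479 - 227) / 36 = 7.

feed_rate = 7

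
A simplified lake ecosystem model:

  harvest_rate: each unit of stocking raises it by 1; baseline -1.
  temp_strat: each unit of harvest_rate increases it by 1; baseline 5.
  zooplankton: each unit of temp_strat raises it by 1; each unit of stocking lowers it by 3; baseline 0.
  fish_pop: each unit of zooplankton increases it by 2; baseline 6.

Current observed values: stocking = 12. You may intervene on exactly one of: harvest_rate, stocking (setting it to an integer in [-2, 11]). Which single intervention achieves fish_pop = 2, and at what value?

set stocking = 3

Intervening on harvest_rate: fish_pop = 2*harvest_rate - 56. Reaching 2 requires harvest_rate = 29, outside [-2, 11].
Intervening on stocking: with other inputs at their observed values, fish_pop = -4*stocking + 14. Solving for 2 gives stocking = 3, within [-2, 11].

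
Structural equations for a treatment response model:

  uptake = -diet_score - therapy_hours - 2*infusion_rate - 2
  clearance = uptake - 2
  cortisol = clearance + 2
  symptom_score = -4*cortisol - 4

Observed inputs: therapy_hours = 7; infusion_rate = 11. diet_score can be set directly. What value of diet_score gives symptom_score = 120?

Substituting into the uptake equation gives uptake = -diet_score - 31.
So clearance = -diet_score - 33.
cortisol becomes -diet_score - 31.
Substituting into the symptom_score equation gives symptom_score = 4*diet_score + 120.
Solve 4*diet_score + 120 = 120: diet_score = (120 - 120) / 4 = 0.

diet_score = 0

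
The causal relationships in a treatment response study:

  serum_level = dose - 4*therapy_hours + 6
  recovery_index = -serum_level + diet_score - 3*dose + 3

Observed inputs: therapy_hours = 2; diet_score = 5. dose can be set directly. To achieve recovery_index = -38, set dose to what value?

dose = 12

Substituting into the serum_level equation gives serum_level = dose - 2.
This gives recovery_index = -4*dose + 10.
Solve -4*dose + 10 = -38: dose = (-38 - 10) / -4 = 12.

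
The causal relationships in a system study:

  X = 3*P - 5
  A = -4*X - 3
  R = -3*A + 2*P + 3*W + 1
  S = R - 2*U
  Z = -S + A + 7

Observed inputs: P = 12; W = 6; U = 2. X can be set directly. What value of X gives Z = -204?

X = 10

Intervening on X fixes its value directly, overriding its dependence on P.
Substituting into the R equation gives R = 12*X + 52.
This gives S = 12*X + 48.
Substituting into the Z equation gives Z = -16*X - 44.
Solve -16*X - 44 = -204: X = (-204 + 44) / -16 = 10.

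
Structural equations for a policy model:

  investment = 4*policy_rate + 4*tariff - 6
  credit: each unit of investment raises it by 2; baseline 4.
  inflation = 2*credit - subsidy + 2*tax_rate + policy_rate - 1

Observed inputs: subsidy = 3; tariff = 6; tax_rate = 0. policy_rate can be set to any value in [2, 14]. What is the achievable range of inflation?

Substituting into the investment equation gives investment = 4*policy_rate + 18.
So credit = 8*policy_rate + 40.
Substituting into the inflation equation gives inflation = 17*policy_rate + 76.
Linear in policy_rate, so extremes are at the endpoints: policy_rate = 2 gives inflation = 110; policy_rate = 14 gives inflation = 314.

110 to 314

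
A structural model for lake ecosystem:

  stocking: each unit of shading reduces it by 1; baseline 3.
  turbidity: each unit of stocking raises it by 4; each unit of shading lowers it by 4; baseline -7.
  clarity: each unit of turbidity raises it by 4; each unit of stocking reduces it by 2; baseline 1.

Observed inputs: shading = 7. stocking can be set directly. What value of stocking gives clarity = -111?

Intervening on stocking fixes its value directly, overriding its dependence on shading.
Substituting into the turbidity equation gives turbidity = 4*stocking - 35.
clarity becomes 14*stocking - 139.
Solve 14*stocking - 139 = -111: stocking = (-111 + 139) / 14 = 2.

stocking = 2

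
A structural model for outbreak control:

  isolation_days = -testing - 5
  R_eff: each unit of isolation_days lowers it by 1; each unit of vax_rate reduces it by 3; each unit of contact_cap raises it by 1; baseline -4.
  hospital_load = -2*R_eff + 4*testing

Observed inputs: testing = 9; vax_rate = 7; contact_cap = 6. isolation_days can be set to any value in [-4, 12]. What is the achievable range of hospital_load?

66 to 98

Intervening on isolation_days fixes its value directly, overriding its dependence on testing.
Substituting into the R_eff equation gives R_eff = -isolation_days - 19.
Substituting into the hospital_load equation gives hospital_load = 2*isolation_days + 74.
Linear in isolation_days, so extremes are at the endpoints: isolation_days = -4 gives hospital_load = 66; isolation_days = 12 gives hospital_load = 98.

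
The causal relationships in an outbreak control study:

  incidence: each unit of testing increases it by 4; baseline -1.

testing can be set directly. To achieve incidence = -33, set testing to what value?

Solve 4*testing - 1 = -33: testing = (-33 + 1) / 4 = -8.

testing = -8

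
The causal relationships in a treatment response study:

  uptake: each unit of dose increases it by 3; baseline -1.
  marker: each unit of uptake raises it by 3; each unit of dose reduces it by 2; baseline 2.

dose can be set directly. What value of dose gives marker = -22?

Substituting into the marker equation gives marker = 7*dose - 1.
Solve 7*dose - 1 = -22: dose = (-22 + 1) / 7 = -3.

dose = -3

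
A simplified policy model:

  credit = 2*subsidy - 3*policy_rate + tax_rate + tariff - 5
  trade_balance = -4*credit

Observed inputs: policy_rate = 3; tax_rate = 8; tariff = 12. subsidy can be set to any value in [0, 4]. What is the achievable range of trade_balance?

Substituting into the credit equation gives credit = 2*subsidy + 6.
Substituting into the trade_balance equation gives trade_balance = -8*subsidy - 24.
Linear in subsidy, so extremes are at the endpoints: subsidy = 0 gives trade_balance = -24; subsidy = 4 gives trade_balance = -56.

-56 to -24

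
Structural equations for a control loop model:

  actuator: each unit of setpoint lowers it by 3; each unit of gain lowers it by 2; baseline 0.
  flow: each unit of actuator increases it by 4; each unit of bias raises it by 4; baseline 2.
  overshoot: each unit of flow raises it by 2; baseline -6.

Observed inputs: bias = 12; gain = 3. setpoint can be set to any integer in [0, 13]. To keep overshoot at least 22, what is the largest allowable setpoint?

setpoint = 1

Substituting into the actuator equation gives actuator = -3*setpoint - 6.
flow becomes -12*setpoint + 26.
Substituting into the overshoot equation gives overshoot = -24*setpoint + 46.
Require -24*setpoint + 46 ≥ 22, so setpoint ≤ 1.
The largest integer in [0, 13] satisfying this is 1.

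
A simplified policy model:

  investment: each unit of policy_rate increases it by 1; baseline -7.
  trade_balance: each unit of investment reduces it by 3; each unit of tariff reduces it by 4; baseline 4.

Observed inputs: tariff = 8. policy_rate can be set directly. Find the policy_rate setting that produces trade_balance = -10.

Substituting into the trade_balance equation gives trade_balance = -3*policy_rate - 7.
Solve -3*policy_rate - 7 = -10: policy_rate = (-10 + 7) / -3 = 1.

policy_rate = 1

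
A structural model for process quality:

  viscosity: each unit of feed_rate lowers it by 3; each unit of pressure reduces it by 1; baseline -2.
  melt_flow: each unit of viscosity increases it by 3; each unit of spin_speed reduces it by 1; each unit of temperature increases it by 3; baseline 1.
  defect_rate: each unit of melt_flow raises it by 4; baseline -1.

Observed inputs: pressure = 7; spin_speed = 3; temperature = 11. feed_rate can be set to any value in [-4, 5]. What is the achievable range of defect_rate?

-165 to 159

Substituting into the viscosity equation gives viscosity = -3*feed_rate - 9.
Substituting into the melt_flow equation gives melt_flow = -9*feed_rate + 4.
This gives defect_rate = -36*feed_rate + 15.
Linear in feed_rate, so extremes are at the endpoints: feed_rate = -4 gives defect_rate = 159; feed_rate = 5 gives defect_rate = -165.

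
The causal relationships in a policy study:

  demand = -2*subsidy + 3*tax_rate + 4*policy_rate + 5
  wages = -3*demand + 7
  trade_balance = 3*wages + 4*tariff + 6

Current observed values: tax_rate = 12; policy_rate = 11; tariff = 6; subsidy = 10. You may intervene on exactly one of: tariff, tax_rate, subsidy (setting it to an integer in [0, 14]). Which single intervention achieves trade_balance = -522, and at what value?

set tariff = 9

Intervening on tariff: with other inputs at their observed values, trade_balance = 4*tariff - 558. Solving for -522 gives tariff = 9, within [0, 14].
Intervening on tax_rate: trade_balance = -27*tax_rate - 210. Reaching -522 requires tax_rate = 104/9, not an integer.
Intervening on subsidy: trade_balance = 18*subsidy - 714. Reaching -522 requires subsidy = 32/3, not an integer.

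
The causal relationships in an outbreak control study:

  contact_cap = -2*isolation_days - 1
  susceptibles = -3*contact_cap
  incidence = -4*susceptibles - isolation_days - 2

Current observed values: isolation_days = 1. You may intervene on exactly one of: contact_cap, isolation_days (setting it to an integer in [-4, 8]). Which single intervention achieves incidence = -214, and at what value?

Intervening on contact_cap: incidence = 12*contact_cap - 3. Reaching -214 requires contact_cap = -211/12, not an integer.
Intervening on isolation_days: with other inputs at their observed values, incidence = -25*isolation_days - 14. Solving for -214 gives isolation_days = 8, within [-4, 8].

set isolation_days = 8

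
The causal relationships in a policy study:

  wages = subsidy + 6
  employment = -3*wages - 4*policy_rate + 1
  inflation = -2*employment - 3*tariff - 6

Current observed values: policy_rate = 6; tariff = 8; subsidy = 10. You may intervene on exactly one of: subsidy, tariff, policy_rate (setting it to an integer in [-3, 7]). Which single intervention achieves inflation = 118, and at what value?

set tariff = 6

Intervening on subsidy: inflation = 6*subsidy + 52. Reaching 118 requires subsidy = 11, outside [-3, 7].
Intervening on tariff: with other inputs at their observed values, inflation = -3*tariff + 136. Solving for 118 gives tariff = 6, within [-3, 7].
Intervening on policy_rate: inflation = 8*policy_rate + 64. Reaching 118 requires policy_rate = 27/4, not an integer.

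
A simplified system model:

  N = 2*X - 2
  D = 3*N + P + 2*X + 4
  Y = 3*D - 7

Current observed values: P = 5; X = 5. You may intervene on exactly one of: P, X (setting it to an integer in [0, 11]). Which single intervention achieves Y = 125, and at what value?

set P = 6

Intervening on P: with other inputs at their observed values, Y = 3*P + 107. Solving for 125 gives P = 6, within [0, 11].
Intervening on X: Y = 24*X + 2. Reaching 125 requires X = 41/8, not an integer.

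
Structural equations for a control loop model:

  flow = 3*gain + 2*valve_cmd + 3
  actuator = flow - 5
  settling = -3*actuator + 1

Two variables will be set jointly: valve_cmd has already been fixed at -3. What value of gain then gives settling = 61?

With valve_cmd held at -3:
Substituting into the flow equation gives flow = 3*gain - 3.
Substituting into the actuator equation gives actuator = 3*gain - 8.
This gives settling = -9*gain + 25.
Solve -9*gain + 25 = 61: gain = (61 - 25) / -9 = -4.

gain = -4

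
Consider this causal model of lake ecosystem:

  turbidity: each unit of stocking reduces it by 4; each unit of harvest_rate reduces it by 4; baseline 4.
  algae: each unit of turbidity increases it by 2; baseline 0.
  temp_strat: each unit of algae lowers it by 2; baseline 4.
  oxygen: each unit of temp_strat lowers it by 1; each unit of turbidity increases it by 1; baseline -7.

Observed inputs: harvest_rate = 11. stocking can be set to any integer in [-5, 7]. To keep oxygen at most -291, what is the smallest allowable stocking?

Substituting into the turbidity equation gives turbidity = -4*stocking - 40.
This gives algae = -8*stocking - 80.
Substituting into the temp_strat equation gives temp_strat = 16*stocking + 164.
Substituting into the oxygen equation gives oxygen = -20*stocking - 211.
Require -20*stocking - 211 ≤ -291, so stocking ≥ 4.
The smallest integer in [-5, 7] satisfying this is 4.

stocking = 4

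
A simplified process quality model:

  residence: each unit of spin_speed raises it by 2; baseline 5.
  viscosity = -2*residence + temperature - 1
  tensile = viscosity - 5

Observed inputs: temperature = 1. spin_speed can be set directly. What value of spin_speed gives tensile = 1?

Substituting into the viscosity equation gives viscosity = -4*spin_speed - 10.
Substituting into the tensile equation gives tensile = -4*spin_speed - 15.
Solve -4*spin_speed - 15 = 1: spin_speed = (1 + 15) / -4 = -4.

spin_speed = -4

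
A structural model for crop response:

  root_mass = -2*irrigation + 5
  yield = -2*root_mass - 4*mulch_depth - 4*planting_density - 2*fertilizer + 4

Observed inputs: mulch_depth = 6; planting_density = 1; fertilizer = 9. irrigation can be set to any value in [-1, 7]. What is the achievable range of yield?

-56 to -24

Substituting into the yield equation gives yield = 4*irrigation - 52.
Linear in irrigation, so extremes are at the endpoints: irrigation = -1 gives yield = -56; irrigation = 7 gives yield = -24.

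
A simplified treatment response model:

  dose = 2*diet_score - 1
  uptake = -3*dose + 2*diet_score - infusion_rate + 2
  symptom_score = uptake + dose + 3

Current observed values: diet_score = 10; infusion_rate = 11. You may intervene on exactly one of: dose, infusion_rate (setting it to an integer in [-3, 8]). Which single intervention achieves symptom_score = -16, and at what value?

set infusion_rate = 3

Intervening on dose: symptom_score = -2*dose + 14. Reaching -16 requires dose = 15, outside [-3, 8].
Intervening on infusion_rate: with other inputs at their observed values, symptom_score = -infusion_rate - 13. Solving for -16 gives infusion_rate = 3, within [-3, 8].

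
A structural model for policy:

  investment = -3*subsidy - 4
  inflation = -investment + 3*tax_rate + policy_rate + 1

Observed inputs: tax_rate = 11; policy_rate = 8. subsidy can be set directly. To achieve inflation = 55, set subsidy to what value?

subsidy = 3

Substituting into the inflation equation gives inflation = 3*subsidy + 46.
Solve 3*subsidy + 46 = 55: subsidy = (55 - 46) / 3 = 3.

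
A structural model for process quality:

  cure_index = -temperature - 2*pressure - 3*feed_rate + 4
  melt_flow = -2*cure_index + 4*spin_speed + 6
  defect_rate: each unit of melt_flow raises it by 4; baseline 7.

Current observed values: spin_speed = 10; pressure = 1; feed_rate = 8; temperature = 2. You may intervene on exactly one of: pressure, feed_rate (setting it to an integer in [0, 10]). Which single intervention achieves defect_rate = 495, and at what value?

set pressure = 8

Intervening on pressure: with other inputs at their observed values, defect_rate = 16*pressure + 367. Solving for 495 gives pressure = 8, within [0, 10].
Intervening on feed_rate: defect_rate = 24*feed_rate + 191. Reaching 495 requires feed_rate = 38/3, not an integer.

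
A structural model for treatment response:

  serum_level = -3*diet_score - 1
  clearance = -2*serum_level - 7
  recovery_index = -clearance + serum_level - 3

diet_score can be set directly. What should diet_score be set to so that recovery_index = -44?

Substituting into the clearance equation gives clearance = 6*diet_score - 5.
This gives recovery_index = -9*diet_score + 1.
Solve -9*diet_score + 1 = -44: diet_score = (-44 - 1) / -9 = 5.

diet_score = 5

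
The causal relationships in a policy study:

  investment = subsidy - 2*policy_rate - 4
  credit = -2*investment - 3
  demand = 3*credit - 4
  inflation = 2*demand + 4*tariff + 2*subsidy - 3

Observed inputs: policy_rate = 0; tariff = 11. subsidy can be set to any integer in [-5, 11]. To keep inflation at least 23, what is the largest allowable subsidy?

Substituting into the investment equation gives investment = subsidy - 4.
Substituting into the credit equation gives credit = -2*subsidy + 5.
So demand = -6*subsidy + 11.
This gives inflation = -10*subsidy + 63.
Require -10*subsidy + 63 ≥ 23, so subsidy ≤ 4.
The largest integer in [-5, 11] satisfying this is 4.

subsidy = 4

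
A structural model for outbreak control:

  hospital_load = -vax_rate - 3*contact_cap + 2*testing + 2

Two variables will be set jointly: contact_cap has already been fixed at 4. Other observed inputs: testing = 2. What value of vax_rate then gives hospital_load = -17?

With contact_cap held at 4:
Substituting into the hospital_load equation gives hospital_load = -vax_rate - 6.
Solve -vax_rate - 6 = -17: vax_rate = (-17 + 6) / -1 = 11.

vax_rate = 11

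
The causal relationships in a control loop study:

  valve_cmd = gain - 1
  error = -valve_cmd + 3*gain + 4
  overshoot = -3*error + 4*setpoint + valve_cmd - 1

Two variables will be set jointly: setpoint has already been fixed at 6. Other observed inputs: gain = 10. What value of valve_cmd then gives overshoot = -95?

valve_cmd = -4

With setpoint held at 6:
Intervening on valve_cmd fixes its value directly, overriding its dependence on gain.
Substituting into the error equation gives error = -valve_cmd + 34.
Substituting into the overshoot equation gives overshoot = 4*valve_cmd - 79.
Solve 4*valve_cmd - 79 = -95: valve_cmd = (-95 + 79) / 4 = -4.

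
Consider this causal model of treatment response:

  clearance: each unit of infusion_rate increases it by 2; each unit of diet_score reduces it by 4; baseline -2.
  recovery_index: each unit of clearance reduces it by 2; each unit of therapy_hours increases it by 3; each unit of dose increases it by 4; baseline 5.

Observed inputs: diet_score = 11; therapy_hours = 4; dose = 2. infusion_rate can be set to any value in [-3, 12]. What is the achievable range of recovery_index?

69 to 129

Substituting into the clearance equation gives clearance = 2*infusion_rate - 46.
So recovery_index = -4*infusion_rate + 117.
Linear in infusion_rate, so extremes are at the endpoints: infusion_rate = -3 gives recovery_index = 129; infusion_rate = 12 gives recovery_index = 69.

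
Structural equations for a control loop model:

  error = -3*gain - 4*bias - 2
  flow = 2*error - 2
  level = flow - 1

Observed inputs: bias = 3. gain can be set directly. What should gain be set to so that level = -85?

gain = 9

Substituting into the error equation gives error = -3*gain - 14.
So flow = -6*gain - 30.
So level = -6*gain - 31.
Solve -6*gain - 31 = -85: gain = (-85 + 31) / -6 = 9.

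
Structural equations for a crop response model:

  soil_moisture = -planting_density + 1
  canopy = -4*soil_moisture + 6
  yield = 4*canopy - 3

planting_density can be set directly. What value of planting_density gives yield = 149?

Substituting into the canopy equation gives canopy = 4*planting_density + 2.
So yield = 16*planting_density + 5.
Solve 16*planting_density + 5 = 149: planting_density = (149 - 5) / 16 = 9.

planting_density = 9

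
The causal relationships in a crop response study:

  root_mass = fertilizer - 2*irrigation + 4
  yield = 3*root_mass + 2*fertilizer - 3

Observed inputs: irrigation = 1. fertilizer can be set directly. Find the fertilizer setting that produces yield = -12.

fertilizer = -3

Substituting into the root_mass equation gives root_mass = fertilizer + 2.
This gives yield = 5*fertilizer + 3.
Solve 5*fertilizer + 3 = -12: fertilizer = (-12 - 3) / 5 = -3.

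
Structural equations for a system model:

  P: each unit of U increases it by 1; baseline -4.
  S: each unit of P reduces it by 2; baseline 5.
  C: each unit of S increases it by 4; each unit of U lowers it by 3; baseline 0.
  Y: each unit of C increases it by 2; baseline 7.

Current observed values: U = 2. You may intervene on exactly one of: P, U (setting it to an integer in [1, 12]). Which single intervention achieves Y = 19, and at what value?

Intervening on P: with other inputs at their observed values, Y = -16*P + 35. Solving for 19 gives P = 1, within [1, 12].
Intervening on U: Y = -22*U + 111. Reaching 19 requires U = 46/11, not an integer.

set P = 1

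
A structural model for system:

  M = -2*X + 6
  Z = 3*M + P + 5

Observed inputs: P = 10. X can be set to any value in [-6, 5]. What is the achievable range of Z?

3 to 69

Substituting into the Z equation gives Z = -6*X + 33.
Linear in X, so extremes are at the endpoints: X = -6 gives Z = 69; X = 5 gives Z = 3.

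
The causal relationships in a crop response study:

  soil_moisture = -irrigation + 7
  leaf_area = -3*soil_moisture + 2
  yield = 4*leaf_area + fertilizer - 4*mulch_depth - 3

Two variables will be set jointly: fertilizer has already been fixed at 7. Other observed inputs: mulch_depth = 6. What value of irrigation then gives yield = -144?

irrigation = -4

With fertilizer held at 7:
Substituting into the leaf_area equation gives leaf_area = 3*irrigation - 19.
Substituting into the yield equation gives yield = 12*irrigation - 96.
Solve 12*irrigation - 96 = -144: irrigation = (-144 + 96) / 12 = -4.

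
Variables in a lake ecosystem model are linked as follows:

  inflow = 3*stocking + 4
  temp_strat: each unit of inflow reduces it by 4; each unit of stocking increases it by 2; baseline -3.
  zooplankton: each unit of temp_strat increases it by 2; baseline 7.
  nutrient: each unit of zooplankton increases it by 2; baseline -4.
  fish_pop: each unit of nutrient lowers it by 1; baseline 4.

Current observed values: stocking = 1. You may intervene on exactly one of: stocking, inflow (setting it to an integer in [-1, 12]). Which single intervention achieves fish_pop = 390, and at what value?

set stocking = 8

Intervening on stocking: with other inputs at their observed values, fish_pop = 40*stocking + 70. Solving for 390 gives stocking = 8, within [-1, 12].
Intervening on inflow: fish_pop = 16*inflow - 2. Reaching 390 requires inflow = 49/2, not an integer.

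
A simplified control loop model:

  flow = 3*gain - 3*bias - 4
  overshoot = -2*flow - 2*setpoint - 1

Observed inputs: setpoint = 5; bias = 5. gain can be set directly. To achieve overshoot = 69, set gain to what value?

gain = -7

Substituting into the flow equation gives flow = 3*gain - 19.
This gives overshoot = -6*gain + 27.
Solve -6*gain + 27 = 69: gain = (69 - 27) / -6 = -7.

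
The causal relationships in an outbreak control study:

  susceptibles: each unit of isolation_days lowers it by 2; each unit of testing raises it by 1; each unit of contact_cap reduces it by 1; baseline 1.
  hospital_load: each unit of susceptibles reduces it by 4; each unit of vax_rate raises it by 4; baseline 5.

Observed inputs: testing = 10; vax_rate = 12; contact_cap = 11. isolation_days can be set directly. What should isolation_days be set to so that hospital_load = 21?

Substituting into the susceptibles equation gives susceptibles = -2*isolation_days.
This gives hospital_load = 8*isolation_days + 53.
Solve 8*isolation_days + 53 = 21: isolation_days = (21 - 53) / 8 = -4.

isolation_days = -4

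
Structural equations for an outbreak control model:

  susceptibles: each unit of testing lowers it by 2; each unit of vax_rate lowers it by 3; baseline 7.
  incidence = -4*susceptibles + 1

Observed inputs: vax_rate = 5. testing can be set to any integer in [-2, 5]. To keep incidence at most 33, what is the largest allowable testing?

Substituting into the susceptibles equation gives susceptibles = -2*testing - 8.
So incidence = 8*testing + 33.
Require 8*testing + 33 ≤ 33, so testing ≤ 0.
The largest integer in [-2, 5] satisfying this is 0.

testing = 0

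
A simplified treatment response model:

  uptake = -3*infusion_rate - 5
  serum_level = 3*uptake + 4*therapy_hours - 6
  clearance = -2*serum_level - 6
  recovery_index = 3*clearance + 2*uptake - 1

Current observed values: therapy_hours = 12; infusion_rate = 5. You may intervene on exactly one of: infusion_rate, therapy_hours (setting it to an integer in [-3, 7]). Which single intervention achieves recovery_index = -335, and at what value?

set infusion_rate = -3

Intervening on infusion_rate: with other inputs at their observed values, recovery_index = 48*infusion_rate - 191. Solving for -335 gives infusion_rate = -3, within [-3, 7].
Intervening on therapy_hours: recovery_index = -24*therapy_hours + 337. Reaching -335 requires therapy_hours = 28, outside [-3, 7].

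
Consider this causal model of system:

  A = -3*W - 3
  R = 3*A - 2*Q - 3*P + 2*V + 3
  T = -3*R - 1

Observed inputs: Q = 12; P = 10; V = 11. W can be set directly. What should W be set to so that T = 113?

Substituting into the R equation gives R = -9*W - 38.
Substituting into the T equation gives T = 27*W + 113.
Solve 27*W + 113 = 113: W = (113 - 113) / 27 = 0.

W = 0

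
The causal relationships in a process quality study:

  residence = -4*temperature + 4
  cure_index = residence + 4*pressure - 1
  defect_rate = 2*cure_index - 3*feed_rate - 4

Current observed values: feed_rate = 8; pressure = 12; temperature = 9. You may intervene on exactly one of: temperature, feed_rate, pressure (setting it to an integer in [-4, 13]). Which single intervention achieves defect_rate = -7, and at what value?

set feed_rate = 11

Intervening on temperature: defect_rate = -8*temperature + 74. Reaching -7 requires temperature = 81/8, not an integer.
Intervening on feed_rate: with other inputs at their observed values, defect_rate = -3*feed_rate + 26. Solving for -7 gives feed_rate = 11, within [-4, 13].
Intervening on pressure: defect_rate = 8*pressure - 94. Reaching -7 requires pressure = 87/8, not an integer.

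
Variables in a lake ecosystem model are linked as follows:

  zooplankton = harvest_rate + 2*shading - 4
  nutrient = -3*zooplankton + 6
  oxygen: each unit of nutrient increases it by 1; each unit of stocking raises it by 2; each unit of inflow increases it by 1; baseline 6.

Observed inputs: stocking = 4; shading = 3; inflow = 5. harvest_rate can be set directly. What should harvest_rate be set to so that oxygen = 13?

harvest_rate = 2

Substituting into the zooplankton equation gives zooplankton = harvest_rate + 2.
So nutrient = -3*harvest_rate.
oxygen becomes -3*harvest_rate + 19.
Solve -3*harvest_rate + 19 = 13: harvest_rate = (13 - 19) / -3 = 2.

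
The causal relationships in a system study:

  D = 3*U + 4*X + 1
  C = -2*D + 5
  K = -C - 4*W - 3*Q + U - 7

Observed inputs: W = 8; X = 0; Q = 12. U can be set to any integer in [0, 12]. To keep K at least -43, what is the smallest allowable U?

Substituting into the D equation gives D = 3*U + 1.
So C = -6*U + 3.
Substituting into the K equation gives K = 7*U - 78.
Require 7*U - 78 ≥ -43, so U ≥ 5.
The smallest integer in [0, 12] satisfying this is 5.

U = 5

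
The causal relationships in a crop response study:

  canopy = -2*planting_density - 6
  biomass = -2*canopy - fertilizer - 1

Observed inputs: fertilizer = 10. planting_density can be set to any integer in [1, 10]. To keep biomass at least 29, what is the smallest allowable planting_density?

planting_density = 7

Substituting into the biomass equation gives biomass = 4*planting_density + 1.
Require 4*planting_density + 1 ≥ 29, so planting_density ≥ 7.
The smallest integer in [1, 10] satisfying this is 7.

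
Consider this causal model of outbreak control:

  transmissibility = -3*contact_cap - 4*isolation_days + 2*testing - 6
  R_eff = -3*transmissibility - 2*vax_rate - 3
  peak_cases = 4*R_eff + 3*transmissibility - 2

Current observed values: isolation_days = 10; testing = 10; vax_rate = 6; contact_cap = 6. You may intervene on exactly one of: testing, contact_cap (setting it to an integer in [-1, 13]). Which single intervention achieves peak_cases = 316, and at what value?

Intervening on testing: with other inputs at their observed values, peak_cases = -18*testing + 514. Solving for 316 gives testing = 11, within [-1, 13].
Intervening on contact_cap: peak_cases = 27*contact_cap + 172. Reaching 316 requires contact_cap = 16/3, not an integer.

set testing = 11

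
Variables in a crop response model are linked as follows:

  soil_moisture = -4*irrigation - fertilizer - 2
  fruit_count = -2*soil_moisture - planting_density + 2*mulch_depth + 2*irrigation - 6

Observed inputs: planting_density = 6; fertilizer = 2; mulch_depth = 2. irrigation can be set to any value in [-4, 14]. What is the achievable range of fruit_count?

Substituting into the soil_moisture equation gives soil_moisture = -4*irrigation - 4.
Substituting into the fruit_count equation gives fruit_count = 10*irrigation.
Linear in irrigation, so extremes are at the endpoints: irrigation = -4 gives fruit_count = -40; irrigation = 14 gives fruit_count = 140.

-40 to 140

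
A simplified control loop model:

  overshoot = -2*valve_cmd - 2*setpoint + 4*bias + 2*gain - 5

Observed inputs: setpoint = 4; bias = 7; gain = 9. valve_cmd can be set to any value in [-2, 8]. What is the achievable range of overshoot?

17 to 37

Substituting into the overshoot equation gives overshoot = -2*valve_cmd + 33.
Linear in valve_cmd, so extremes are at the endpoints: valve_cmd = -2 gives overshoot = 37; valve_cmd = 8 gives overshoot = 17.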